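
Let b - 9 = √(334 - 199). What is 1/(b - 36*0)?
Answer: -⅙ + √15/18 ≈ 0.048499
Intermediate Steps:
b = 9 + 3*√15 (b = 9 + √(334 - 199) = 9 + √135 = 9 + 3*√15 ≈ 20.619)
1/(b - 36*0) = 1/((9 + 3*√15) - 36*0) = 1/((9 + 3*√15) + 0) = 1/(9 + 3*√15)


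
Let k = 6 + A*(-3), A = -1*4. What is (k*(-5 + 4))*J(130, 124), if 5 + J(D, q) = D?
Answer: -2250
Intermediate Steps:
A = -4
k = 18 (k = 6 - 4*(-3) = 6 + 12 = 18)
J(D, q) = -5 + D
(k*(-5 + 4))*J(130, 124) = (18*(-5 + 4))*(-5 + 130) = (18*(-1))*125 = -18*125 = -2250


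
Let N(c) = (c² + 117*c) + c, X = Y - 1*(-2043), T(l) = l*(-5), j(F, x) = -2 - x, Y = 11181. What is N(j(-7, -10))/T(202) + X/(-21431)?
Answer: -602736/373195 ≈ -1.6151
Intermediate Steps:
T(l) = -5*l
X = 13224 (X = 11181 - 1*(-2043) = 11181 + 2043 = 13224)
N(c) = c² + 118*c
N(j(-7, -10))/T(202) + X/(-21431) = ((-2 - 1*(-10))*(118 + (-2 - 1*(-10))))/((-5*202)) + 13224/(-21431) = ((-2 + 10)*(118 + (-2 + 10)))/(-1010) + 13224*(-1/21431) = (8*(118 + 8))*(-1/1010) - 456/739 = (8*126)*(-1/1010) - 456/739 = 1008*(-1/1010) - 456/739 = -504/505 - 456/739 = -602736/373195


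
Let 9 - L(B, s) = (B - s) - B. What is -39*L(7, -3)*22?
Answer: -5148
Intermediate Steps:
L(B, s) = 9 + s (L(B, s) = 9 - ((B - s) - B) = 9 - (-1)*s = 9 + s)
-39*L(7, -3)*22 = -39*(9 - 3)*22 = -39*6*22 = -234*22 = -5148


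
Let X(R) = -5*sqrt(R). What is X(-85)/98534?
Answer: -5*I*sqrt(85)/98534 ≈ -0.00046784*I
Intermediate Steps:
X(-85)/98534 = -5*I*sqrt(85)/98534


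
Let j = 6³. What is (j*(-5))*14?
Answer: -15120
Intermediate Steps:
j = 216
(j*(-5))*14 = (216*(-5))*14 = -1080*14 = -15120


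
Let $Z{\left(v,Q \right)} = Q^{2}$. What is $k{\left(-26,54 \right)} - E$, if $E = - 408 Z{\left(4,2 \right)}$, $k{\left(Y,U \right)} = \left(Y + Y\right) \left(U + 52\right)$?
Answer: $-3880$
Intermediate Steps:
$k{\left(Y,U \right)} = 2 Y \left(52 + U\right)$
$E = -1632$ ($E = - 408 \cdot 2^{2} = \left(-408\right) 4 = -1632$)
$k{\left(-26,54 \right)} - E = 2 \left(-26\right) \left(52 + 54\right) - -1632 = 2 \left(-26\right) 106 + 1632 = -5512 + 1632 = -3880$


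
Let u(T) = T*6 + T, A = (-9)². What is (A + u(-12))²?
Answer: 9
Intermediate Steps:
A = 81
u(T) = 7*T (u(T) = 6*T + T = 7*T)
(A + u(-12))² = (81 + 7*(-12))² = (81 - 84)² = (-3)² = 9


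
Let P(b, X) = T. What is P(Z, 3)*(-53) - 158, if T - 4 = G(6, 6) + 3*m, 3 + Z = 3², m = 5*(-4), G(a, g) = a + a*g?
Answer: 584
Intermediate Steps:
m = -20
Z = 6 (Z = -3 + 3² = -3 + 9 = 6)
T = -14 (T = 4 + (6*(1 + 6) + 3*(-20)) = 4 + (6*7 - 60) = 4 + (42 - 60) = 4 - 18 = -14)
P(b, X) = -14
P(Z, 3)*(-53) - 158 = -14*(-53) - 158 = 742 - 158 = 584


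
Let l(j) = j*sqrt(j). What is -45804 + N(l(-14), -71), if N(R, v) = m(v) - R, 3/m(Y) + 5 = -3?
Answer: -366435/8 + 14*I*sqrt(14) ≈ -45804.0 + 52.383*I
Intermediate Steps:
l(j) = j**(3/2)
m(Y) = -3/8 (m(Y) = 3/(-5 - 3) = 3/(-8) = 3*(-1/8) = -3/8)
N(R, v) = -3/8 - R
-45804 + N(l(-14), -71) = -45804 + (-3/8 - (-14)**(3/2)) = -45804 + (-3/8 - (-14)*I*sqrt(14)) = -45804 + (-3/8 + 14*I*sqrt(14)) = -366435/8 + 14*I*sqrt(14)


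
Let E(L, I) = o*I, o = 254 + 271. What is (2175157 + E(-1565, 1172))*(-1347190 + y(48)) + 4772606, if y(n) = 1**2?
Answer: -3759268202767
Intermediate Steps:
y(n) = 1
o = 525
E(L, I) = 525*I
(2175157 + E(-1565, 1172))*(-1347190 + y(48)) + 4772606 = (2175157 + 525*1172)*(-1347190 + 1) + 4772606 = (2175157 + 615300)*(-1347189) + 4772606 = 2790457*(-1347189) + 4772606 = -3759272975373 + 4772606 = -3759268202767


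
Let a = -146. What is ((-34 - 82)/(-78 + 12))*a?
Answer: -8468/33 ≈ -256.61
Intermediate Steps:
((-34 - 82)/(-78 + 12))*a = ((-34 - 82)/(-78 + 12))*(-146) = -116/(-66)*(-146) = -116*(-1/66)*(-146) = (58/33)*(-146) = -8468/33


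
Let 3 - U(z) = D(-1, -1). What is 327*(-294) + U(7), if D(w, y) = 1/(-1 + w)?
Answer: -192269/2 ≈ -96135.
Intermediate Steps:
U(z) = 7/2 (U(z) = 3 - 1/(-1 - 1) = 3 - 1/(-2) = 3 - 1*(-½) = 3 + ½ = 7/2)
327*(-294) + U(7) = 327*(-294) + 7/2 = -96138 + 7/2 = -192269/2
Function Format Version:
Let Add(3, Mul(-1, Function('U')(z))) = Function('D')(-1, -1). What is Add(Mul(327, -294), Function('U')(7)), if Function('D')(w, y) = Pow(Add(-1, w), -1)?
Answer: Rational(-192269, 2) ≈ -96135.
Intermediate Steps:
Function('U')(z) = Rational(7, 2) (Function('U')(z) = Add(3, Mul(-1, Pow(Add(-1, -1), -1))) = Add(3, Mul(-1, Pow(-2, -1))) = Add(3, Mul(-1, Rational(-1, 2))) = Add(3, Rational(1, 2)) = Rational(7, 2))
Add(Mul(327, -294), Function('U')(7)) = Add(Mul(327, -294), Rational(7, 2)) = Add(-96138, Rational(7, 2)) = Rational(-192269, 2)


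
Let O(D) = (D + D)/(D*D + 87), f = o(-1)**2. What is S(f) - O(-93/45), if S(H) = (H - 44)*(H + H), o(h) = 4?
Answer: -9199663/10268 ≈ -895.96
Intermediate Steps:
f = 16 (f = 4**2 = 16)
S(H) = 2*H*(-44 + H) (S(H) = (-44 + H)*(2*H) = 2*H*(-44 + H))
O(D) = 2*D/(87 + D**2) (O(D) = (2*D)/(D**2 + 87) = (2*D)/(87 + D**2) = 2*D/(87 + D**2))
S(f) - O(-93/45) = 2*16*(-44 + 16) - 2*(-93/45)/(87 + (-93/45)**2) = 2*16*(-28) - 2*(-93*1/45)/(87 + (-93*1/45)**2) = -896 - 2*(-31)/(15*(87 + (-31/15)**2)) = -896 - 2*(-31)/(15*(87 + 961/225)) = -896 - 2*(-31)/(15*20536/225) = -896 - 2*(-31)*225/(15*20536) = -896 - 1*(-465/10268) = -896 + 465/10268 = -9199663/10268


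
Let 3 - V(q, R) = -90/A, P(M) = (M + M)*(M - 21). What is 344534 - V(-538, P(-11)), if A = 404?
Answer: 69595217/202 ≈ 3.4453e+5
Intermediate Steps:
P(M) = 2*M*(-21 + M) (P(M) = (2*M)*(-21 + M) = 2*M*(-21 + M))
V(q, R) = 651/202 (V(q, R) = 3 - (-90)/404 = 3 - 1*(-45/202) = 3 + 45/202 = 651/202)
344534 - V(-538, P(-11)) = 344534 - 1*651/202 = 344534 - 651/202 = 69595217/202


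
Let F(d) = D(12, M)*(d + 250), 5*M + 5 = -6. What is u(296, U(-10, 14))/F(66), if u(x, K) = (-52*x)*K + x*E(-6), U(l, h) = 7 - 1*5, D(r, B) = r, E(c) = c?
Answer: -2035/237 ≈ -8.5865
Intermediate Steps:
M = -11/5 (M = -1 + (⅕)*(-6) = -1 - 6/5 = -11/5 ≈ -2.2000)
F(d) = 3000 + 12*d (F(d) = 12*(d + 250) = 12*(250 + d) = 3000 + 12*d)
U(l, h) = 2 (U(l, h) = 7 - 5 = 2)
u(x, K) = -6*x - 52*K*x (u(x, K) = (-52*x)*K + x*(-6) = -52*K*x - 6*x = -6*x - 52*K*x)
u(296, U(-10, 14))/F(66) = (-2*296*(3 + 26*2))/(3000 + 12*66) = (-2*296*(3 + 52))/(3000 + 792) = -2*296*55/3792 = -32560*1/3792 = -2035/237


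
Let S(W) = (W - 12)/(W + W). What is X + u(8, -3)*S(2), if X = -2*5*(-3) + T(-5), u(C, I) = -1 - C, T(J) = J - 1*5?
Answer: 85/2 ≈ 42.500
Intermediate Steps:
T(J) = -5 + J (T(J) = J - 5 = -5 + J)
S(W) = (-12 + W)/(2*W) (S(W) = (-12 + W)/((2*W)) = (-12 + W)*(1/(2*W)) = (-12 + W)/(2*W))
X = 20 (X = -2*5*(-3) + (-5 - 5) = -10*(-3) - 10 = 30 - 10 = 20)
X + u(8, -3)*S(2) = 20 + (-1 - 1*8)*((½)*(-12 + 2)/2) = 20 + (-1 - 8)*((½)*(½)*(-10)) = 20 - 9*(-5/2) = 20 + 45/2 = 85/2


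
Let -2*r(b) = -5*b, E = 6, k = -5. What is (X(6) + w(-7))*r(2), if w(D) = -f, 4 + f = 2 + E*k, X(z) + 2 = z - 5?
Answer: 155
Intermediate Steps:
X(z) = -7 + z (X(z) = -2 + (z - 5) = -2 + (-5 + z) = -7 + z)
r(b) = 5*b/2 (r(b) = -(-5)*b/2 = 5*b/2)
f = -32 (f = -4 + (2 + 6*(-5)) = -4 + (2 - 30) = -4 - 28 = -32)
w(D) = 32 (w(D) = -1*(-32) = 32)
(X(6) + w(-7))*r(2) = ((-7 + 6) + 32)*((5/2)*2) = (-1 + 32)*5 = 31*5 = 155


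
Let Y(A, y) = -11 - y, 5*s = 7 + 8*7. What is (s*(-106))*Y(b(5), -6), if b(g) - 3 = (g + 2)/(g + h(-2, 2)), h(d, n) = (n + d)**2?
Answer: 6678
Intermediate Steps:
h(d, n) = (d + n)**2
b(g) = 3 + (2 + g)/g (b(g) = 3 + (g + 2)/(g + (-2 + 2)**2) = 3 + (2 + g)/(g + 0**2) = 3 + (2 + g)/(g + 0) = 3 + (2 + g)/g)
s = 63/5 (s = (7 + 8*7)/5 = (7 + 56)/5 = (1/5)*63 = 63/5 ≈ 12.600)
(s*(-106))*Y(b(5), -6) = ((63/5)*(-106))*(-11 - 1*(-6)) = -6678*(-11 + 6)/5 = -6678/5*(-5) = 6678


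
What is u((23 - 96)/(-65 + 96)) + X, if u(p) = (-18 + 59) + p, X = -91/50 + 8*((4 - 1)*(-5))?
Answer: -128921/1550 ≈ -83.175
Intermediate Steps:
X = -6091/50 (X = -91*1/50 + 8*(3*(-5)) = -91/50 + 8*(-15) = -91/50 - 120 = -6091/50 ≈ -121.82)
u(p) = 41 + p
u((23 - 96)/(-65 + 96)) + X = (41 + (23 - 96)/(-65 + 96)) - 6091/50 = (41 - 73/31) - 6091/50 = 1198/31 - 6091/50 = -128921/1550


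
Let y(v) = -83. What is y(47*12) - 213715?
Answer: -213798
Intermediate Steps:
y(47*12) - 213715 = -83 - 213715 = -213798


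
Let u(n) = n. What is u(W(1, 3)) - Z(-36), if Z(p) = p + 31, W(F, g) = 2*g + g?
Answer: 14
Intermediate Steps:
W(F, g) = 3*g
Z(p) = 31 + p
u(W(1, 3)) - Z(-36) = 3*3 - (31 - 36) = 9 - 1*(-5) = 9 + 5 = 14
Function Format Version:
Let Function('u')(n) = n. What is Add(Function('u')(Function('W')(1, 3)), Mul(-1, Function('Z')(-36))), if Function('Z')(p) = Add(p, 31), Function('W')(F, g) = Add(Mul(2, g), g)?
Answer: 14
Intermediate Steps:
Function('W')(F, g) = Mul(3, g)
Function('Z')(p) = Add(31, p)
Add(Function('u')(Function('W')(1, 3)), Mul(-1, Function('Z')(-36))) = Add(Mul(3, 3), Mul(-1, Add(31, -36))) = Add(9, Mul(-1, -5)) = Add(9, 5) = 14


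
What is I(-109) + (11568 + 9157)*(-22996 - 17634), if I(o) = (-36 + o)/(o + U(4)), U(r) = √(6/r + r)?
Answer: -689644477160/819 + 5*√22/819 ≈ -8.4206e+8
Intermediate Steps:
U(r) = √(r + 6/r)
I(o) = (-36 + o)/(o + √22/2) (I(o) = (-36 + o)/(o + √(4 + 6/4)) = (-36 + o)/(o + √(4 + 6*(¼))) = (-36 + o)/(o + √(4 + 3/2)) = (-36 + o)/(o + √(11/2)) = (-36 + o)/(o + √22/2))
I(-109) + (11568 + 9157)*(-22996 - 17634) = 2*(-36 - 109)/(√22 + 2*(-109)) + (11568 + 9157)*(-22996 - 17634) = 2*(-145)/(√22 - 218) + 20725*(-40630) = 2*(-145)/(-218 + √22) - 842056750 = -290/(-218 + √22) - 842056750 = -842056750 - 290/(-218 + √22)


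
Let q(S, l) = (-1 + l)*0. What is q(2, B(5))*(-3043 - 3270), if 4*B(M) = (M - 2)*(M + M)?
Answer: 0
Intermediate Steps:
B(M) = M*(-2 + M)/2 (B(M) = ((M - 2)*(M + M))/4 = ((-2 + M)*(2*M))/4 = (2*M*(-2 + M))/4 = M*(-2 + M)/2)
q(S, l) = 0
q(2, B(5))*(-3043 - 3270) = 0*(-3043 - 3270) = 0*(-6313) = 0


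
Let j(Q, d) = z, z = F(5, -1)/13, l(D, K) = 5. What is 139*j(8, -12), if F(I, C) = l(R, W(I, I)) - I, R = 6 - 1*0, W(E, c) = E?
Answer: 0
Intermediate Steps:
R = 6 (R = 6 + 0 = 6)
F(I, C) = 5 - I
z = 0 (z = (5 - 1*5)/13 = (5 - 5)*(1/13) = 0*(1/13) = 0)
j(Q, d) = 0
139*j(8, -12) = 139*0 = 0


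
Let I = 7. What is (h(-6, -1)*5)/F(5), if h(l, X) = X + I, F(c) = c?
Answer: 6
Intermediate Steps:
h(l, X) = 7 + X (h(l, X) = X + 7 = 7 + X)
(h(-6, -1)*5)/F(5) = ((7 - 1)*5)/5 = (6*5)*(1/5) = 30*(1/5) = 6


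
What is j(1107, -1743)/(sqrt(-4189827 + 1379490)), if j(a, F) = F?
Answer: 581*I*sqrt(2810337)/936779 ≈ 1.0397*I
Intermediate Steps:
j(1107, -1743)/(sqrt(-4189827 + 1379490)) = -1743/sqrt(-4189827 + 1379490) = -1743*(-I*sqrt(2810337)/2810337) = -(-581)*I*sqrt(2810337)/936779 = 581*I*sqrt(2810337)/936779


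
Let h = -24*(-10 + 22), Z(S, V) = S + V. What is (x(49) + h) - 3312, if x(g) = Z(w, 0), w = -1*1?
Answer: -3601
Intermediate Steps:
w = -1
h = -288 (h = -24*12 = -288)
x(g) = -1 (x(g) = -1 + 0 = -1)
(x(49) + h) - 3312 = (-1 - 288) - 3312 = -289 - 3312 = -3601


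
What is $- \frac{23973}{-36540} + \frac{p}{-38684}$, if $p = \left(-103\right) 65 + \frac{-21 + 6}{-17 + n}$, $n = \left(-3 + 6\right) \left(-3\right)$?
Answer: $\frac{2539302461}{3062612280} \approx 0.82913$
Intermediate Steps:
$n = -9$ ($n = 3 \left(-3\right) = -9$)
$p = - \frac{174055}{26}$ ($p = \left(-103\right) 65 + \frac{-21 + 6}{-17 - 9} = -6695 - \frac{15}{-26} = -6695 - - \frac{15}{26} = -6695 + \frac{15}{26} = - \frac{174055}{26} \approx -6694.4$)
$- \frac{23973}{-36540} + \frac{p}{-38684} = - \frac{23973}{-36540} - \frac{174055}{26 \left(-38684\right)} = \left(-23973\right) \left(- \frac{1}{36540}\right) - - \frac{174055}{1005784} = \frac{7991}{12180} + \frac{174055}{1005784} = \frac{2539302461}{3062612280}$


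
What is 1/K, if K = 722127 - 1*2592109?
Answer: -1/1869982 ≈ -5.3476e-7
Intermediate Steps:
K = -1869982 (K = 722127 - 2592109 = -1869982)
1/K = 1/(-1869982) = -1/1869982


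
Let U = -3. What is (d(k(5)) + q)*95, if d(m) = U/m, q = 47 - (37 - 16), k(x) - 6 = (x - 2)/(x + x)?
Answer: 50920/21 ≈ 2424.8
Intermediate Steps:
k(x) = 6 + (-2 + x)/(2*x) (k(x) = 6 + (x - 2)/(x + x) = 6 + (-2 + x)/((2*x)) = 6 + (-2 + x)*(1/(2*x)) = 6 + (-2 + x)/(2*x))
q = 26 (q = 47 - 1*21 = 47 - 21 = 26)
d(m) = -3/m
(d(k(5)) + q)*95 = (-3/(13/2 - 1/5) + 26)*95 = (-3/63/10 + 26)*95 = (-3*10/63 + 26)*95 = (-10/21 + 26)*95 = (536/21)*95 = 50920/21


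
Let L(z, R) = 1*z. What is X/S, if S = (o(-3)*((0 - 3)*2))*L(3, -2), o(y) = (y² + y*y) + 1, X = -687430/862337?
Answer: 343715/147459627 ≈ 0.0023309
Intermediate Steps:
X = -687430/862337 (X = -687430*1/862337 = -687430/862337 ≈ -0.79717)
L(z, R) = z
o(y) = 1 + 2*y² (o(y) = (y² + y²) + 1 = 2*y² + 1 = 1 + 2*y²)
S = -342 (S = ((1 + 2*(-3)²)*((0 - 3)*2))*3 = ((1 + 2*9)*(-3*2))*3 = ((1 + 18)*(-6))*3 = (19*(-6))*3 = -114*3 = -342)
X/S = -687430/862337/(-342) = -687430/862337*(-1/342) = 343715/147459627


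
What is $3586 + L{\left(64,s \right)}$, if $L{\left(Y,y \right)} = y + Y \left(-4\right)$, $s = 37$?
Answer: $3367$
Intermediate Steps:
$L{\left(Y,y \right)} = y - 4 Y$
$3586 + L{\left(64,s \right)} = 3586 + \left(37 - 256\right) = 3586 - 219 = 3367$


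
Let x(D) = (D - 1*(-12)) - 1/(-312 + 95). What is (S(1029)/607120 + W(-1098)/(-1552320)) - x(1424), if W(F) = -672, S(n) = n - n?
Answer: -102832259/71610 ≈ -1436.0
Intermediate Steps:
S(n) = 0
x(D) = 2605/217 + D (x(D) = (D + 12) - 1/(-217) = (12 + D) - 1*(-1/217) = (12 + D) + 1/217 = 2605/217 + D)
(S(1029)/607120 + W(-1098)/(-1552320)) - x(1424) = (0/607120 - 672/(-1552320)) - (2605/217 + 1424) = (0*(1/607120) - 672*(-1/1552320)) - 1*311613/217 = (0 + 1/2310) - 311613/217 = 1/2310 - 311613/217 = -102832259/71610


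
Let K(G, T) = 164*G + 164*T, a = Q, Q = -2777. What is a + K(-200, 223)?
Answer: 995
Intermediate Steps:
a = -2777
a + K(-200, 223) = -2777 + (164*(-200) + 164*223) = -2777 + (-32800 + 36572) = -2777 + 3772 = 995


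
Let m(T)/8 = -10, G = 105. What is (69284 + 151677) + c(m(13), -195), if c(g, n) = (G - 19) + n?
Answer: 220852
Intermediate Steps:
m(T) = -80 (m(T) = 8*(-10) = -80)
c(g, n) = 86 + n (c(g, n) = (105 - 19) + n = 86 + n)
(69284 + 151677) + c(m(13), -195) = (69284 + 151677) + (86 - 195) = 220961 - 109 = 220852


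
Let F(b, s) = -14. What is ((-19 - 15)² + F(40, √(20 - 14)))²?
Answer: 1304164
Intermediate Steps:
((-19 - 15)² + F(40, √(20 - 14)))² = ((-19 - 15)² - 14)² = ((-34)² - 14)² = (1156 - 14)² = 1142² = 1304164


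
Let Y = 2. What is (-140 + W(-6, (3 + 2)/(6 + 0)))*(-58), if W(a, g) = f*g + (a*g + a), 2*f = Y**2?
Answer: 25984/3 ≈ 8661.3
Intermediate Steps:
f = 2 (f = (1/2)*2**2 = (1/2)*4 = 2)
W(a, g) = a + 2*g + a*g (W(a, g) = 2*g + (a*g + a) = 2*g + (a + a*g) = a + 2*g + a*g)
(-140 + W(-6, (3 + 2)/(6 + 0)))*(-58) = (-140 + (-6 + 2*((3 + 2)/(6 + 0)) - 6*(3 + 2)/(6 + 0)))*(-58) = (-140 + (-6 + 2*(5/6) - 30/6))*(-58) = (-140 + (-6 + 2*(5*(1/6)) - 30/6))*(-58) = (-140 + (-6 + 2*(5/6) - 6*5/6))*(-58) = (-140 + (-6 + 5/3 - 5))*(-58) = (-140 - 28/3)*(-58) = -448/3*(-58) = 25984/3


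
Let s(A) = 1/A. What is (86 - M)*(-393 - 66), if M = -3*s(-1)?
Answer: -38097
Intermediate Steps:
M = 3 (M = -3/(-1) = -3*(-1) = 3)
(86 - M)*(-393 - 66) = (86 - 1*3)*(-393 - 66) = (86 - 3)*(-459) = 83*(-459) = -38097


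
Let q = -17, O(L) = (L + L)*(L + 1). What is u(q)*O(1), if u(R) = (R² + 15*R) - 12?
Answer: 88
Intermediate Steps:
O(L) = 2*L*(1 + L) (O(L) = (2*L)*(1 + L) = 2*L*(1 + L))
u(R) = -12 + R² + 15*R
u(q)*O(1) = (-12 + (-17)² + 15*(-17))*(2*1*(1 + 1)) = (-12 + 289 - 255)*(2*1*2) = 22*4 = 88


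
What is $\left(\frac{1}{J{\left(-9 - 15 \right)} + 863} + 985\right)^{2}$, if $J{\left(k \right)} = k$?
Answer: $\frac{682963405056}{703921} \approx 9.7023 \cdot 10^{5}$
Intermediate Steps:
$\left(\frac{1}{J{\left(-9 - 15 \right)} + 863} + 985\right)^{2} = \left(\frac{1}{\left(-9 - 15\right) + 863} + 985\right)^{2} = \left(\frac{1}{-24 + 863} + 985\right)^{2} = \left(\frac{1}{839} + 985\right)^{2} = \left(\frac{826416}{839}\right)^{2} = \frac{682963405056}{703921}$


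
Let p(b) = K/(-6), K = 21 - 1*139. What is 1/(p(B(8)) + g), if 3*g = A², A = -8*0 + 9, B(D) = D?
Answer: 3/140 ≈ 0.021429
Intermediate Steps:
K = -118 (K = 21 - 139 = -118)
p(b) = 59/3 (p(b) = -118/(-6) = -118*(-⅙) = 59/3)
A = 9 (A = 0 + 9 = 9)
g = 27 (g = (⅓)*9² = (⅓)*81 = 27)
1/(p(B(8)) + g) = 1/(59/3 + 27) = 1/(140/3) = 3/140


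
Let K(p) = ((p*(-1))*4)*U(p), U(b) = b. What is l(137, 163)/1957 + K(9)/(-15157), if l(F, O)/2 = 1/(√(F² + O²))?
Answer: 324/15157 + √45338/44363233 ≈ 0.021381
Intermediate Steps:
K(p) = -4*p² (K(p) = ((p*(-1))*4)*p = (-p*4)*p = (-4*p)*p = -4*p²)
l(F, O) = 2/√(F² + O²) (l(F, O) = 2/(√(F² + O²)) = 2/√(F² + O²))
l(137, 163)/1957 + K(9)/(-15157) = (2/√(137² + 163²))/1957 - 4*9²/(-15157) = (2/√(18769 + 26569))*(1/1957) - 4*81*(-1/15157) = (2/√45338)*(1/1957) - 324*(-1/15157) = (2*(√45338/45338))*(1/1957) + 324/15157 = (√45338/22669)*(1/1957) + 324/15157 = √45338/44363233 + 324/15157 = 324/15157 + √45338/44363233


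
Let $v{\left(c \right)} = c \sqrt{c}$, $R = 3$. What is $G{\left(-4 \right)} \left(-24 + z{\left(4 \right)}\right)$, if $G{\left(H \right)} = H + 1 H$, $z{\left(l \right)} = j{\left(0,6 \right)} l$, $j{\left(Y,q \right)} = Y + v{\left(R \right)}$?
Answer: $192 - 96 \sqrt{3} \approx 25.723$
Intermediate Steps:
$v{\left(c \right)} = c^{\frac{3}{2}}$
$j{\left(Y,q \right)} = Y + 3 \sqrt{3}$ ($j{\left(Y,q \right)} = Y + 3^{\frac{3}{2}} = Y + 3 \sqrt{3}$)
$z{\left(l \right)} = 3 l \sqrt{3}$ ($z{\left(l \right)} = \left(0 + 3 \sqrt{3}\right) l = 3 \sqrt{3} l = 3 l \sqrt{3}$)
$G{\left(H \right)} = 2 H$ ($G{\left(H \right)} = H + H = 2 H$)
$G{\left(-4 \right)} \left(-24 + z{\left(4 \right)}\right) = 2 \left(-4\right) \left(-24 + 3 \cdot 4 \sqrt{3}\right) = - 8 \left(-24 + 12 \sqrt{3}\right) = 192 - 96 \sqrt{3}$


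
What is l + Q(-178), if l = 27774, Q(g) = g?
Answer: 27596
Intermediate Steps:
l + Q(-178) = 27774 - 178 = 27596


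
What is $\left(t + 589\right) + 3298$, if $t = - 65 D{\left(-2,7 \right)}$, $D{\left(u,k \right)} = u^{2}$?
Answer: $3627$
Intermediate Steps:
$t = -260$ ($t = - 65 \left(-2\right)^{2} = \left(-65\right) 4 = -260$)
$\left(t + 589\right) + 3298 = \left(-260 + 589\right) + 3298 = 329 + 3298 = 3627$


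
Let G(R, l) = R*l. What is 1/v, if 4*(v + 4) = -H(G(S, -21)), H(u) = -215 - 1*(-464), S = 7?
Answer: -4/265 ≈ -0.015094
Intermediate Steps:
H(u) = 249 (H(u) = -215 + 464 = 249)
v = -265/4 (v = -4 + (-1*249)/4 = -4 + (¼)*(-249) = -4 - 249/4 = -265/4 ≈ -66.250)
1/v = 1/(-265/4) = -4/265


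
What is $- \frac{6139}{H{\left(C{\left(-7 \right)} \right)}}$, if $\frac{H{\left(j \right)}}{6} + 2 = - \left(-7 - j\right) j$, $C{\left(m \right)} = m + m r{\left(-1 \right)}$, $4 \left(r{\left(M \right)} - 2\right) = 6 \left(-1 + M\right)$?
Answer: $\frac{6139}{12} \approx 511.58$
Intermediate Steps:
$r{\left(M \right)} = \frac{1}{2} + \frac{3 M}{2}$ ($r{\left(M \right)} = 2 + \frac{6 \left(-1 + M\right)}{4} = 2 + \frac{-6 + 6 M}{4} = 2 + \left(- \frac{3}{2} + \frac{3 M}{2}\right) = \frac{1}{2} + \frac{3 M}{2}$)
$C{\left(m \right)} = 0$ ($C{\left(m \right)} = m + m \left(\frac{1}{2} + \frac{3}{2} \left(-1\right)\right) = m + m \left(\frac{1}{2} - \frac{3}{2}\right) = m + m \left(-1\right) = m - m = 0$)
$H{\left(j \right)} = -12 - 6 j \left(-7 - j\right)$ ($H{\left(j \right)} = -12 + 6 \left(- \left(-7 - j\right) j\right) = -12 + 6 \left(- j \left(-7 - j\right)\right) = -12 - 6 j \left(-7 - j\right)$)
$- \frac{6139}{H{\left(C{\left(-7 \right)} \right)}} = - \frac{6139}{-12 + 6 \cdot 0^{2} + 42 \cdot 0} = - \frac{6139}{-12 + 6 \cdot 0 + 0} = - \frac{6139}{-12 + 0 + 0} = - \frac{6139}{-12} = \left(-6139\right) \left(- \frac{1}{12}\right) = \frac{6139}{12}$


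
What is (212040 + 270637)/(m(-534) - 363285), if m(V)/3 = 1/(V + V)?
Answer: -171833012/129329461 ≈ -1.3286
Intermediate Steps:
m(V) = 3/(2*V) (m(V) = 3/(V + V) = 3/((2*V)) = 3*(1/(2*V)) = 3/(2*V))
(212040 + 270637)/(m(-534) - 363285) = (212040 + 270637)/((3/2)/(-534) - 363285) = 482677/((3/2)*(-1/534) - 363285) = 482677/(-1/356 - 363285) = 482677/(-129329461/356) = 482677*(-356/129329461) = -171833012/129329461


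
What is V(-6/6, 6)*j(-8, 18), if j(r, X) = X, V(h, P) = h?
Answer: -18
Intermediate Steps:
V(-6/6, 6)*j(-8, 18) = -6/6*18 = -6*1/6*18 = -1*18 = -18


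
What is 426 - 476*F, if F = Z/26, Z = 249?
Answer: -53724/13 ≈ -4132.6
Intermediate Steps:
F = 249/26 ≈ 9.5769
426 - 476*F = 426 - 476*249/26 = 426 - 59262/13 = -53724/13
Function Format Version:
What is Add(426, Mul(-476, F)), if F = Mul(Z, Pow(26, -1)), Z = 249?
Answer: Rational(-53724, 13) ≈ -4132.6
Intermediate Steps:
F = Rational(249, 26) (F = Mul(249, Pow(26, -1)) = Mul(249, Rational(1, 26)) = Rational(249, 26) ≈ 9.5769)
Add(426, Mul(-476, F)) = Add(426, Mul(-476, Rational(249, 26))) = Add(426, Rational(-59262, 13)) = Rational(-53724, 13)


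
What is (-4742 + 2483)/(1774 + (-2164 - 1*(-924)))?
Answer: -753/178 ≈ -4.2303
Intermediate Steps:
(-4742 + 2483)/(1774 + (-2164 - 1*(-924))) = -2259/(1774 + (-2164 + 924)) = -2259/(1774 - 1240) = -2259/534 = -2259*1/534 = -753/178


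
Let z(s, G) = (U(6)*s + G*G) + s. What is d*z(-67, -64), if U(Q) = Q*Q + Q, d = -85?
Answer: -103275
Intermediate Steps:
U(Q) = Q + Q² (U(Q) = Q² + Q = Q + Q²)
z(s, G) = G² + 43*s (z(s, G) = ((6*(1 + 6))*s + G*G) + s = ((6*7)*s + G²) + s = (42*s + G²) + s = (G² + 42*s) + s = G² + 43*s)
d*z(-67, -64) = -85*((-64)² + 43*(-67)) = -85*(4096 - 2881) = -85*1215 = -103275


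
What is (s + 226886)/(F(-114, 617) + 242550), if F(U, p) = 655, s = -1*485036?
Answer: -51630/48641 ≈ -1.0615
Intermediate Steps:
s = -485036
(s + 226886)/(F(-114, 617) + 242550) = (-485036 + 226886)/(655 + 242550) = -258150/243205 = -258150*1/243205 = -51630/48641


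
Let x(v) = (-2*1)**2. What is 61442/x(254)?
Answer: 30721/2 ≈ 15361.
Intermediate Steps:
x(v) = 4 (x(v) = (-2)**2 = 4)
61442/x(254) = 61442/4 = 61442*(1/4) = 30721/2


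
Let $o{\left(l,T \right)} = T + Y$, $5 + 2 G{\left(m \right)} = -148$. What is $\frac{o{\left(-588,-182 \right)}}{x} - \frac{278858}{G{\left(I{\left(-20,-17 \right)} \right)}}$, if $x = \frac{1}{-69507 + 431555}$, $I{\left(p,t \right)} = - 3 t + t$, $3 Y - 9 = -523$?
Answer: $- \frac{19571757164}{153} \approx -1.2792 \cdot 10^{8}$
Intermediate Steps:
$Y = - \frac{514}{3}$ ($Y = 3 + \frac{1}{3} \left(-523\right) = 3 - \frac{523}{3} = - \frac{514}{3} \approx -171.33$)
$I{\left(p,t \right)} = - 2 t$
$G{\left(m \right)} = - \frac{153}{2}$ ($G{\left(m \right)} = - \frac{5}{2} + \frac{1}{2} \left(-148\right) = - \frac{5}{2} - 74 = - \frac{153}{2}$)
$x = \frac{1}{362048} \approx 2.7621 \cdot 10^{-6}$
$o{\left(l,T \right)} = - \frac{514}{3} + T$ ($o{\left(l,T \right)} = T - \frac{514}{3} = - \frac{514}{3} + T$)
$\frac{o{\left(-588,-182 \right)}}{x} - \frac{278858}{G{\left(I{\left(-20,-17 \right)} \right)}} = \left(- \frac{514}{3} - 182\right) \frac{1}{\frac{1}{362048}} - \frac{278858}{- \frac{153}{2}} = \left(- \frac{1060}{3}\right) 362048 - - \frac{557716}{153} = - \frac{383770880}{3} + \frac{557716}{153} = - \frac{19571757164}{153}$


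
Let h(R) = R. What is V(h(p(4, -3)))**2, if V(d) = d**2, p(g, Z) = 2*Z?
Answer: 1296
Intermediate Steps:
V(h(p(4, -3)))**2 = ((2*(-3))**2)**2 = ((-6)**2)**2 = 36**2 = 1296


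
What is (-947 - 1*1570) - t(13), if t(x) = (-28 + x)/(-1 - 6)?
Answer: -17634/7 ≈ -2519.1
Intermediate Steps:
t(x) = 4 - x/7 (t(x) = (-28 + x)/(-7) = (-28 + x)*(-1/7) = 4 - x/7)
(-947 - 1*1570) - t(13) = (-947 - 1*1570) - (4 - 1/7*13) = (-947 - 1570) - (4 - 13/7) = -2517 - 1*15/7 = -2517 - 15/7 = -17634/7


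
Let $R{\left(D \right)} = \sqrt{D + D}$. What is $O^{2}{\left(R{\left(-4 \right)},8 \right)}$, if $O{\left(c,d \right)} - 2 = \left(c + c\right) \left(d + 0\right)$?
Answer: $-2044 + 128 i \sqrt{2} \approx -2044.0 + 181.02 i$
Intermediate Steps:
$R{\left(D \right)} = \sqrt{2} \sqrt{D}$ ($R{\left(D \right)} = \sqrt{2 D} = \sqrt{2} \sqrt{D}$)
$O{\left(c,d \right)} = 2 + 2 c d$ ($O{\left(c,d \right)} = 2 + \left(c + c\right) \left(d + 0\right) = 2 + 2 c d$)
$O^{2}{\left(R{\left(-4 \right)},8 \right)} = \left(2 + 2 \sqrt{2} \sqrt{-4} \cdot 8\right)^{2} = \left(2 + 2 \sqrt{2} \cdot 2 i 8\right)^{2} = \left(2 + 2 \cdot 2 i \sqrt{2} \cdot 8\right)^{2} = \left(2 + 32 i \sqrt{2}\right)^{2}$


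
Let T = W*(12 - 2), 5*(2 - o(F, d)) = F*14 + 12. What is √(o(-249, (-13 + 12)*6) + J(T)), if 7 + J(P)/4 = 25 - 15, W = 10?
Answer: 2*√4430/5 ≈ 26.623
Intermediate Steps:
o(F, d) = -⅖ - 14*F/5 (o(F, d) = 2 - (F*14 + 12)/5 = 2 - (14*F + 12)/5 = 2 - (12 + 14*F)/5 = 2 + (-12/5 - 14*F/5) = -⅖ - 14*F/5)
T = 100 (T = 10*(12 - 2) = 10*10 = 100)
J(P) = 12 (J(P) = -28 + 4*(25 - 15) = -28 + 4*10 = -28 + 40 = 12)
√(o(-249, (-13 + 12)*6) + J(T)) = √((-⅖ - 14/5*(-249)) + 12) = √((-⅖ + 3486/5) + 12) = √(3484/5 + 12) = √(3544/5) = 2*√4430/5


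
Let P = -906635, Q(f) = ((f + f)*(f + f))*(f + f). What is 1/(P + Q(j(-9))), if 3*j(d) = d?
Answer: -1/906851 ≈ -1.1027e-6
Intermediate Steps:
j(d) = d/3
Q(f) = 8*f³ (Q(f) = ((2*f)*(2*f))*(2*f) = (4*f²)*(2*f) = 8*f³)
1/(P + Q(j(-9))) = 1/(-906635 + 8*((⅓)*(-9))³) = 1/(-906635 + 8*(-3)³) = 1/(-906635 + 8*(-27)) = 1/(-906635 - 216) = 1/(-906851) = -1/906851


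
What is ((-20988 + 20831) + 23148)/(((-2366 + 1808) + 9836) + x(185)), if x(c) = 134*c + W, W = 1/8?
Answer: 183928/272545 ≈ 0.67485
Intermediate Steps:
W = ⅛ ≈ 0.12500
x(c) = ⅛ + 134*c (x(c) = 134*c + ⅛ = ⅛ + 134*c)
((-20988 + 20831) + 23148)/(((-2366 + 1808) + 9836) + x(185)) = ((-20988 + 20831) + 23148)/(((-2366 + 1808) + 9836) + (⅛ + 134*185)) = (-157 + 23148)/((-558 + 9836) + (⅛ + 24790)) = 22991/(9278 + 198321/8) = 22991/(272545/8) = 22991*(8/272545) = 183928/272545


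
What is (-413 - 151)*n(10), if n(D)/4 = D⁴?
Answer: -22560000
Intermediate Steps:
n(D) = 4*D⁴
(-413 - 151)*n(10) = (-413 - 151)*(4*10⁴) = -2256*10000 = -564*40000 = -22560000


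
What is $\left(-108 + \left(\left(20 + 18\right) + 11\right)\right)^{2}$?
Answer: $3481$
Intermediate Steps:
$\left(-108 + \left(\left(20 + 18\right) + 11\right)\right)^{2} = \left(-108 + \left(38 + 11\right)\right)^{2} = \left(-108 + 49\right)^{2} = \left(-59\right)^{2} = 3481$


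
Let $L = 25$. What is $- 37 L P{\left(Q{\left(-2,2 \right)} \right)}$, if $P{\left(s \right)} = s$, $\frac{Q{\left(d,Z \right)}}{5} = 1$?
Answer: $-4625$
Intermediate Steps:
$Q{\left(d,Z \right)} = 5$ ($Q{\left(d,Z \right)} = 5 \cdot 1 = 5$)
$- 37 L P{\left(Q{\left(-2,2 \right)} \right)} = \left(-37\right) 25 \cdot 5 = \left(-925\right) 5 = -4625$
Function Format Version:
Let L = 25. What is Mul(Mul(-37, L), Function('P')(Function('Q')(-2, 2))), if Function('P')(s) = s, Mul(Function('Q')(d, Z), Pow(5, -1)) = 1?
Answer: -4625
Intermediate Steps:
Function('Q')(d, Z) = 5 (Function('Q')(d, Z) = Mul(5, 1) = 5)
Mul(Mul(-37, L), Function('P')(Function('Q')(-2, 2))) = Mul(Mul(-37, 25), 5) = Mul(-925, 5) = -4625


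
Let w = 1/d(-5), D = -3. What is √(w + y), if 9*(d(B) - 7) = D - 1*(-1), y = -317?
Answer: 8*I*√18422/61 ≈ 17.8*I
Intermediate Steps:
d(B) = 61/9 (d(B) = 7 + (-3 - 1*(-1))/9 = 7 + (-3 + 1)/9 = 7 + (⅑)*(-2) = 7 - 2/9 = 61/9)
w = 9/61 (w = 1/(61/9) = 9/61 ≈ 0.14754)
√(w + y) = √(9/61 - 317) = √(-19328/61) = 8*I*√18422/61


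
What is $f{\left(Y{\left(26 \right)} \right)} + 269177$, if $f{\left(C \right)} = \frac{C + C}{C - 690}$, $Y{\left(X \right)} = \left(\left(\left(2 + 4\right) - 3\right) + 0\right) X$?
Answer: $\frac{13728014}{51} \approx 2.6918 \cdot 10^{5}$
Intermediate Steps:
$Y{\left(X \right)} = 3 X$ ($Y{\left(X \right)} = \left(\left(6 - 3\right) + 0\right) X = \left(3 + 0\right) X = 3 X$)
$f{\left(C \right)} = \frac{2 C}{-690 + C}$
$f{\left(Y{\left(26 \right)} \right)} + 269177 = \frac{2 \cdot 3 \cdot 26}{-690 + 3 \cdot 26} + 269177 = 2 \cdot 78 \frac{1}{-690 + 78} + 269177 = 2 \cdot 78 \frac{1}{-612} + 269177 = 2 \cdot 78 \left(- \frac{1}{612}\right) + 269177 = - \frac{13}{51} + 269177 = \frac{13728014}{51}$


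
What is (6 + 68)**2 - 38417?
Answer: -32941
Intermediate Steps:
(6 + 68)**2 - 38417 = 74**2 - 38417 = 5476 - 38417 = -32941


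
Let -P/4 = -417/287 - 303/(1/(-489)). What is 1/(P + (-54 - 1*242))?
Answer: -287/170179000 ≈ -1.6865e-6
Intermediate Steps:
P = -170094048/287 (P = -4*(-417/287 - 303/(1/(-489))) = -4*(-417*1/287 - 303/(-1/489)) = -4*(-417/287 - 303*(-489)) = -4*(-417/287 + 148167) = -4*42523512/287 = -170094048/287 ≈ -5.9266e+5)
1/(P + (-54 - 1*242)) = 1/(-170094048/287 + (-54 - 1*242)) = 1/(-170094048/287 + (-54 - 242)) = 1/(-170094048/287 - 296) = 1/(-170179000/287) = -287/170179000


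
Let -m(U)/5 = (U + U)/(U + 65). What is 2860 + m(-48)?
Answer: 49100/17 ≈ 2888.2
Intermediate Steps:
m(U) = -10*U/(65 + U) (m(U) = -5*(U + U)/(U + 65) = -5*2*U/(65 + U) = -10*U/(65 + U))
2860 + m(-48) = 2860 - 10*(-48)/(65 - 48) = 2860 - 10*(-48)/17 = 2860 - 10*(-48)*1/17 = 2860 + 480/17 = 49100/17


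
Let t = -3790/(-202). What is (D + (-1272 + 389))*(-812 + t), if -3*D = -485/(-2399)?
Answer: 509178466012/726897 ≈ 7.0048e+5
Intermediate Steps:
t = 1895/101 (t = -3790*(-1/202) = 1895/101 ≈ 18.762)
D = -485/7197 (D = -(-485)/(3*(-2399)) = -(-485)*(-1)/(3*2399) = -⅓*485/2399 = -485/7197 ≈ -0.067389)
(D + (-1272 + 389))*(-812 + t) = (-485/7197 + (-1272 + 389))*(-812 + 1895/101) = (-485/7197 - 883)*(-80117/101) = -6355436/7197*(-80117/101) = 509178466012/726897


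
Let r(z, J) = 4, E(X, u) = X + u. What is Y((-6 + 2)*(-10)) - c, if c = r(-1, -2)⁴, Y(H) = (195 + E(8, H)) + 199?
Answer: 186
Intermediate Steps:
Y(H) = 402 + H (Y(H) = (195 + (8 + H)) + 199 = (203 + H) + 199 = 402 + H)
c = 256 (c = 4⁴ = 256)
Y((-6 + 2)*(-10)) - c = (402 + (-6 + 2)*(-10)) - 1*256 = (402 - 4*(-10)) - 256 = (402 + 40) - 256 = 442 - 256 = 186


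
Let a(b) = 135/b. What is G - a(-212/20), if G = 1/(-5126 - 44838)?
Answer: 33725647/2648092 ≈ 12.736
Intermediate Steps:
G = -1/49964 (G = 1/(-49964) = -1/49964 ≈ -2.0014e-5)
G - a(-212/20) = -1/49964 - 135/((-212/20)) = -1/49964 - 135/((-212*1/20)) = -1/49964 - 135/(-53/5) = -1/49964 - 135*(-5)/53 = -1/49964 - 1*(-675/53) = -1/49964 + 675/53 = 33725647/2648092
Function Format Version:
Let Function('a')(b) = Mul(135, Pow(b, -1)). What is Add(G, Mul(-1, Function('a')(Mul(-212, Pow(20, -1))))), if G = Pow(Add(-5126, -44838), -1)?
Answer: Rational(33725647, 2648092) ≈ 12.736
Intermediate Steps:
G = Rational(-1, 49964) (G = Pow(-49964, -1) = Rational(-1, 49964) ≈ -2.0014e-5)
Add(G, Mul(-1, Function('a')(Mul(-212, Pow(20, -1))))) = Add(Rational(-1, 49964), Mul(-1, Mul(135, Pow(Mul(-212, Pow(20, -1)), -1)))) = Add(Rational(-1, 49964), Mul(-1, Mul(135, Pow(Mul(-212, Rational(1, 20)), -1)))) = Add(Rational(-1, 49964), Mul(-1, Mul(135, Pow(Rational(-53, 5), -1)))) = Add(Rational(-1, 49964), Mul(-1, Mul(135, Rational(-5, 53)))) = Add(Rational(-1, 49964), Mul(-1, Rational(-675, 53))) = Add(Rational(-1, 49964), Rational(675, 53)) = Rational(33725647, 2648092)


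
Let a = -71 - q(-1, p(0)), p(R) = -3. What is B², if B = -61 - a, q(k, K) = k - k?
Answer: 100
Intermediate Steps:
q(k, K) = 0
a = -71 (a = -71 - 1*0 = -71 + 0 = -71)
B = 10 (B = -61 - 1*(-71) = -61 + 71 = 10)
B² = 10² = 100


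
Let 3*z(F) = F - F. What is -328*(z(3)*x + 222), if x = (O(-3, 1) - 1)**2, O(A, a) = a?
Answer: -72816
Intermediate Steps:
z(F) = 0 (z(F) = (F - F)/3 = (1/3)*0 = 0)
x = 0 (x = (1 - 1)**2 = 0**2 = 0)
-328*(z(3)*x + 222) = -328*(0*0 + 222) = -328*(0 + 222) = -328*222 = -72816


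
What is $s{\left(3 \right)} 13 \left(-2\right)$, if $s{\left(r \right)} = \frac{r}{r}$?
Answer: $-26$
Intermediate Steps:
$s{\left(r \right)} = 1$
$s{\left(3 \right)} 13 \left(-2\right) = 1 \cdot 13 \left(-2\right) = 13 \left(-2\right) = -26$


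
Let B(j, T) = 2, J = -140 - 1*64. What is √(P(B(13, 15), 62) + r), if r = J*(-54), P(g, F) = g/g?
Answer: √11017 ≈ 104.96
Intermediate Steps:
J = -204 (J = -140 - 64 = -204)
P(g, F) = 1
r = 11016 (r = -204*(-54) = 11016)
√(P(B(13, 15), 62) + r) = √(1 + 11016) = √11017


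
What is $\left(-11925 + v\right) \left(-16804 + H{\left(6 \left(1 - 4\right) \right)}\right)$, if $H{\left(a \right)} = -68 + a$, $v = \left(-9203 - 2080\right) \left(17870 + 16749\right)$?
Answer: $6597539742780$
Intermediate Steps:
$v = -390606177$ ($v = \left(-11283\right) 34619 = -390606177$)
$\left(-11925 + v\right) \left(-16804 + H{\left(6 \left(1 - 4\right) \right)}\right) = \left(-11925 - 390606177\right) \left(-16804 - \left(68 - 6 \left(1 - 4\right)\right)\right) = - 390618102 \left(-16804 + \left(-68 + 6 \left(-3\right)\right)\right) = - 390618102 \left(-16804 - 86\right) = \left(-390618102\right) \left(-16890\right) = 6597539742780$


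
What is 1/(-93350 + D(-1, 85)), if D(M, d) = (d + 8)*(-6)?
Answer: -1/93908 ≈ -1.0649e-5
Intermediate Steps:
D(M, d) = -48 - 6*d (D(M, d) = (8 + d)*(-6) = -48 - 6*d)
1/(-93350 + D(-1, 85)) = 1/(-93350 + (-48 - 6*85)) = 1/(-93350 + (-48 - 510)) = 1/(-93350 - 558) = 1/(-93908) = -1/93908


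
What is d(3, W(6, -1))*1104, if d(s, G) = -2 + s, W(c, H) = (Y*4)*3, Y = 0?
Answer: 1104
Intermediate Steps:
W(c, H) = 0 (W(c, H) = (0*4)*3 = 0*3 = 0)
d(3, W(6, -1))*1104 = (-2 + 3)*1104 = 1*1104 = 1104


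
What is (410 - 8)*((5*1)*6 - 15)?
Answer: 6030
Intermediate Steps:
(410 - 8)*((5*1)*6 - 15) = 402*(5*6 - 15) = 402*(30 - 15) = 402*15 = 6030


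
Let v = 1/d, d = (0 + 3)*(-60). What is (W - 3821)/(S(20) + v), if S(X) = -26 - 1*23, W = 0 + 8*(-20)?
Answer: 716580/8821 ≈ 81.236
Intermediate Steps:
W = -160 (W = 0 - 160 = -160)
S(X) = -49 (S(X) = -26 - 23 = -49)
d = -180 (d = 3*(-60) = -180)
v = -1/180 (v = 1/(-180) = -1/180 ≈ -0.0055556)
(W - 3821)/(S(20) + v) = (-160 - 3821)/(-49 - 1/180) = -3981/(-8821/180) = -3981*(-180/8821) = 716580/8821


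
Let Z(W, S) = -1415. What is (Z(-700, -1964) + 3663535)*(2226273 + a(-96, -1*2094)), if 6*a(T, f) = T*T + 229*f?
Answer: 7865823602560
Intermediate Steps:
a(T, f) = T²/6 + 229*f/6 (a(T, f) = (T*T + 229*f)/6 = (T² + 229*f)/6 = T²/6 + 229*f/6)
(Z(-700, -1964) + 3663535)*(2226273 + a(-96, -1*2094)) = (-1415 + 3663535)*(2226273 + ((⅙)*(-96)² + 229*(-1*2094)/6)) = 3662120*(2226273 + ((⅙)*9216 + (229/6)*(-2094))) = 3662120*(2226273 + (1536 - 79921)) = 3662120*(2226273 - 78385) = 3662120*2147888 = 7865823602560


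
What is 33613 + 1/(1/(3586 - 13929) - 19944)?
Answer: 6933716284766/206280793 ≈ 33613.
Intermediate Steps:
33613 + 1/(1/(3586 - 13929) - 19944) = 33613 + 1/(1/(-10343) - 19944) = 33613 + 1/(-1/10343 - 19944) = 33613 + 1/(-206280793/10343) = 33613 - 10343/206280793 = 6933716284766/206280793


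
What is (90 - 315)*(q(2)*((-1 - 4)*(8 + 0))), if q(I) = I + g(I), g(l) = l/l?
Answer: 27000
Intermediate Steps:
g(l) = 1
q(I) = 1 + I (q(I) = I + 1 = 1 + I)
(90 - 315)*(q(2)*((-1 - 4)*(8 + 0))) = (90 - 315)*((1 + 2)*((-1 - 4)*(8 + 0))) = -675*(-5*8) = -675*(-40) = -225*(-120) = 27000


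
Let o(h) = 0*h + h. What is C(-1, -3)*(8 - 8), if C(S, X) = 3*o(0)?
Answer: 0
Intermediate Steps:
o(h) = h (o(h) = 0 + h = h)
C(S, X) = 0 (C(S, X) = 3*0 = 0)
C(-1, -3)*(8 - 8) = 0*(8 - 8) = 0*0 = 0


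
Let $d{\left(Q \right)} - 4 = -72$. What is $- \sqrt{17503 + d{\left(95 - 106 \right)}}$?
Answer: $- \sqrt{17435} \approx -132.04$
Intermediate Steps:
$d{\left(Q \right)} = -68$ ($d{\left(Q \right)} = 4 - 72 = -68$)
$- \sqrt{17503 + d{\left(95 - 106 \right)}} = - \sqrt{17503 - 68} = - \sqrt{17435}$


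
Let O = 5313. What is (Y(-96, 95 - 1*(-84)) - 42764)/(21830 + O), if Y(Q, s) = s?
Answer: -42585/27143 ≈ -1.5689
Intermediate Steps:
(Y(-96, 95 - 1*(-84)) - 42764)/(21830 + O) = ((95 - 1*(-84)) - 42764)/(21830 + 5313) = ((95 + 84) - 42764)/27143 = (179 - 42764)*(1/27143) = -42585*1/27143 = -42585/27143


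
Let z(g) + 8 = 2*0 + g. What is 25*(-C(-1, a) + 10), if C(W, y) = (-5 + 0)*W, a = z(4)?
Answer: 125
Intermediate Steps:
z(g) = -8 + g (z(g) = -8 + (2*0 + g) = -8 + (0 + g) = -8 + g)
a = -4 (a = -8 + 4 = -4)
C(W, y) = -5*W
25*(-C(-1, a) + 10) = 25*(-(-5)*(-1) + 10) = 25*(-1*5 + 10) = 25*(-5 + 10) = 25*5 = 125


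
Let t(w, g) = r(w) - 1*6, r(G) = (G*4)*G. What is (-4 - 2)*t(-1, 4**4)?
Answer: 12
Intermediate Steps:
r(G) = 4*G**2 (r(G) = (4*G)*G = 4*G**2)
t(w, g) = -6 + 4*w**2 (t(w, g) = 4*w**2 - 1*6 = 4*w**2 - 6 = -6 + 4*w**2)
(-4 - 2)*t(-1, 4**4) = (-4 - 2)*(-6 + 4*(-1)**2) = -6*(-6 + 4*1) = -6*(-6 + 4) = -6*(-2) = 12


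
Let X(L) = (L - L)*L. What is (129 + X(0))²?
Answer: 16641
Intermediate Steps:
X(L) = 0 (X(L) = 0*L = 0)
(129 + X(0))² = (129 + 0)² = 129² = 16641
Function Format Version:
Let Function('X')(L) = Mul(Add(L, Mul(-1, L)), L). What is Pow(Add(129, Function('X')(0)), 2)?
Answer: 16641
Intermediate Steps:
Function('X')(L) = 0 (Function('X')(L) = Mul(0, L) = 0)
Pow(Add(129, Function('X')(0)), 2) = Pow(Add(129, 0), 2) = Pow(129, 2) = 16641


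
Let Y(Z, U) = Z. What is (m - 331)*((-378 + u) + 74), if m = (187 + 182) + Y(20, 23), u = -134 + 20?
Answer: -24244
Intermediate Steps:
u = -114
m = 389 (m = (187 + 182) + 20 = 369 + 20 = 389)
(m - 331)*((-378 + u) + 74) = (389 - 331)*((-378 - 114) + 74) = 58*(-492 + 74) = 58*(-418) = -24244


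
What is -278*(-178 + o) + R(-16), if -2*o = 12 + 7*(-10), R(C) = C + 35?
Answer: 41441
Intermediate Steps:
R(C) = 35 + C
o = 29 (o = -(12 + 7*(-10))/2 = -(12 - 70)/2 = -½*(-58) = 29)
-278*(-178 + o) + R(-16) = -278*(-178 + 29) + (35 - 16) = -278*(-149) + 19 = 41422 + 19 = 41441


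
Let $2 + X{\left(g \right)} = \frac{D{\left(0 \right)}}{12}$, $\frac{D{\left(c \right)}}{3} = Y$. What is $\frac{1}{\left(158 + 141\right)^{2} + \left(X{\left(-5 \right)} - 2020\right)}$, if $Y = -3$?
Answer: $\frac{4}{349513} \approx 1.1444 \cdot 10^{-5}$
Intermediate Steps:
$D{\left(c \right)} = -9$ ($D{\left(c \right)} = 3 \left(-3\right) = -9$)
$X{\left(g \right)} = - \frac{11}{4}$ ($X{\left(g \right)} = -2 - \frac{9}{12} = -2 - \frac{3}{4} = - \frac{11}{4}$)
$\frac{1}{\left(158 + 141\right)^{2} + \left(X{\left(-5 \right)} - 2020\right)} = \frac{1}{\left(158 + 141\right)^{2} - \frac{8091}{4}} = \frac{1}{299^{2} - \frac{8091}{4}} = \frac{1}{89401 - \frac{8091}{4}} = \frac{1}{\frac{349513}{4}} = \frac{4}{349513}$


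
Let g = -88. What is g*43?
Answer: -3784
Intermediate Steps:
g*43 = -88*43 = -3784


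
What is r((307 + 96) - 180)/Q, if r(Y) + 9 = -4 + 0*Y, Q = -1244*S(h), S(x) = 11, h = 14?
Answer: 13/13684 ≈ 0.00095001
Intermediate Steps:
Q = -13684 (Q = -1244*11 = -13684)
r(Y) = -13 (r(Y) = -9 + (-4 + 0*Y) = -9 + (-4 + 0) = -9 - 4 = -13)
r((307 + 96) - 180)/Q = -13/(-13684) = -13*(-1/13684) = 13/13684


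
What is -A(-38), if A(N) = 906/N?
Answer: 453/19 ≈ 23.842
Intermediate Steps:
-A(-38) = -906/(-38) = -906*(-1)/38 = -1*(-453/19) = 453/19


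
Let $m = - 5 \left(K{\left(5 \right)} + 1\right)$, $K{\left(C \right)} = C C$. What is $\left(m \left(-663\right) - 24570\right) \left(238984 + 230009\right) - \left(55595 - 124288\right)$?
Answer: $28899417353$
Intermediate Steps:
$K{\left(C \right)} = C^{2}$
$m = -130$ ($m = - 5 \left(5^{2} + 1\right) = - 5 \left(25 + 1\right) = \left(-5\right) 26 = -130$)
$\left(m \left(-663\right) - 24570\right) \left(238984 + 230009\right) - \left(55595 - 124288\right) = \left(\left(-130\right) \left(-663\right) - 24570\right) \left(238984 + 230009\right) - \left(55595 - 124288\right) = \left(86190 - 24570\right) 468993 - \left(55595 - 124288\right) = 61620 \cdot 468993 - -68693 = 28899348660 + 68693 = 28899417353$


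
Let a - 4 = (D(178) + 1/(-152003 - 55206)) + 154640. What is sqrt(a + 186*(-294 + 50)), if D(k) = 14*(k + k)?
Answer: sqrt(4905131222428955)/207209 ≈ 338.00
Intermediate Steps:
D(k) = 28*k (D(k) = 14*(2*k) = 28*k)
a = 33076358251/207209 (a = 4 + ((28*178 + 1/(-152003 - 55206)) + 154640) = 4 + ((4984 + 1/(-207209)) + 154640) = 4 + ((4984 - 1/207209) + 154640) = 4 + (1032729655/207209 + 154640) = 4 + 33075529415/207209 = 33076358251/207209 ≈ 1.5963e+5)
sqrt(a + 186*(-294 + 50)) = sqrt(33076358251/207209 + 186*(-294 + 50)) = sqrt(33076358251/207209 + 186*(-244)) = sqrt(33076358251/207209 - 45384) = sqrt(23672384995/207209) = sqrt(4905131222428955)/207209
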